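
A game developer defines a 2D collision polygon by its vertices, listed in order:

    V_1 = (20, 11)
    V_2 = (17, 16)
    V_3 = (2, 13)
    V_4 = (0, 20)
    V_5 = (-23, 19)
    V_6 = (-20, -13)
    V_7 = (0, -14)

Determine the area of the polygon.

1030.5

Apply the shoelace formula: 2A = Σ (x_i·y_{i+1} − x_{i+1}·y_i), indices taken mod 7.
V_1→V_2: (20)(16) − (17)(11) = 133
V_2→V_3: (17)(13) − (2)(16) = 189
V_3→V_4: (2)(20) − (0)(13) = 40
V_4→V_5: (0)(19) − (-23)(20) = 460
V_5→V_6: (-23)(-13) − (-20)(19) = 679
V_6→V_7: (-20)(-14) − (0)(-13) = 280
V_7→V_1: (0)(11) − (20)(-14) = 280
Σ = 2061
Area = |Σ|/2 = 1030.5.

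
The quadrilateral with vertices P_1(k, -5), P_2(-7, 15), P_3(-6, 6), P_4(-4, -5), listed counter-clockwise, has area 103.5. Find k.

Write out the shoelace sum; only the two edges meeting at P_1 involve k:
2·Area = [((-4)·(-5) − k·(-5)) + (k·15 − (-7)·(-5))] + 102
       = 20·k + 87 = 207
⇒ k = 6.

6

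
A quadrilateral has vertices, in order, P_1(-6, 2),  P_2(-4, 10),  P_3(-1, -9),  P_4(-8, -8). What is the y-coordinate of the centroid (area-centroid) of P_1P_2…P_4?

-149/67

Apply Gauss's area formula. First the cross-terms c_i = x_i·y_{i+1} − x_{i+1}·y_i:
  -52, 46, -64, -64  ⇒  2A = -134, A = -67.
Then Σ (y_i + y_{i+1})·c_i = 894, so ȳ = 894 / (6·(-67)) = -149/67.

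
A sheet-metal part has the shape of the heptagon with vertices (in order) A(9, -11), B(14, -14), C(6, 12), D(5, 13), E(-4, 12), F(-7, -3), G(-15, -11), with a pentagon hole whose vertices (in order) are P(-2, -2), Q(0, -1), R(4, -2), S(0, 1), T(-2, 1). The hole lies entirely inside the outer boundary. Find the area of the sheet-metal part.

392

Outer boundary:
Apply the surveyor's formula: 2A = Σ (x_i·y_{i+1} − x_{i+1}·y_i), indices taken mod 7.
Cross-terms: 28, 252, 18, 112, 96, 32, 264  ⇒  Σ = 802
Area = |Σ|/2 = 401.
Hole:
Σ = (2) + (4) + (4) + (2) + (6) = 18
Area = |Σ|/2 = 9.
Net area = 401 − 9 = 392.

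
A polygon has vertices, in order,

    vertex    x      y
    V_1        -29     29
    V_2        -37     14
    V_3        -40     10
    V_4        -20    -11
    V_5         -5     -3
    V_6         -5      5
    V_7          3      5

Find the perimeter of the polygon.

|V_1V_2| = √((-8)² + (-15)²) = √289 = 17
|V_2V_3| = √((-3)² + (-4)²) = √25 = 5
|V_3V_4| = √((20)² + (-21)²) = √841 = 29
|V_4V_5| = √((15)² + (8)²) = √289 = 17
|V_5V_6| = √((0)² + (8)²) = √64 = 8
|V_6V_7| = √((8)² + (0)²) = √64 = 8
|V_7V_1| = √((-32)² + (24)²) = √1600 = 40
Perimeter = 17 + 5 + 29 + 17 + 8 + 8 + 40 = 124.

124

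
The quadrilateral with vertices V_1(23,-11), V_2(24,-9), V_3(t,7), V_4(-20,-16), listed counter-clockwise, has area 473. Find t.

Write out the shoelace sum; only the two edges meeting at V_3 involve t:
2·Area = [(24·7 − t·(-9)) + (t·(-16) − (-20)·7)] + 645
       = -7·t + 953 = 946
⇒ t = 1.

1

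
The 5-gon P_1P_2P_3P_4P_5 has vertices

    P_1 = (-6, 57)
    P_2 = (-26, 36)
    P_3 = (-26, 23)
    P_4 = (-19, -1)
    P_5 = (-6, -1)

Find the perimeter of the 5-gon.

|P_1P_2| = √((-20)² + (-21)²) = √841 = 29
|P_2P_3| = √((0)² + (-13)²) = √169 = 13
|P_3P_4| = √((7)² + (-24)²) = √625 = 25
|P_4P_5| = √((13)² + (0)²) = √169 = 13
|P_5P_1| = √((0)² + (58)²) = √3364 = 58
Perimeter = 29 + 13 + 25 + 13 + 58 = 138.

138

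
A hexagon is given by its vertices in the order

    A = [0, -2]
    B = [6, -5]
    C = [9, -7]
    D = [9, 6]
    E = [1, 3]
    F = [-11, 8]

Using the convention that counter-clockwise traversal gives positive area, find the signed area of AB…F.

Σ = (12) + (3) + (117) + (21) + (41) + (22) = 216
Signed area = Σ/2 = 108 (positive ⇒ counter-clockwise traversal).

108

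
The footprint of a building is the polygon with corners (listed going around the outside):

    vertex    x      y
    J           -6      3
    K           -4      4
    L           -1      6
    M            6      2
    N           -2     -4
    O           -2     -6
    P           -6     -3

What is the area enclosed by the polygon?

Σ = (-12) + (-20) + (-38) + (-20) + (4) + (-30) + (-36) = -152
Area = |Σ|/2 = 76.

76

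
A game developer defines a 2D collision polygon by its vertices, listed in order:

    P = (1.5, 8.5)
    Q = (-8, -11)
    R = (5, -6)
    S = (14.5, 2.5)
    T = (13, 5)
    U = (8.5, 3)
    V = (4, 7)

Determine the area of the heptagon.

Σ = (51.5) + (103) + (99.5) + (40) + (-3.5) + (47.5) + (23.5) = 361.5
Area = |Σ|/2 = 180.75.

180.75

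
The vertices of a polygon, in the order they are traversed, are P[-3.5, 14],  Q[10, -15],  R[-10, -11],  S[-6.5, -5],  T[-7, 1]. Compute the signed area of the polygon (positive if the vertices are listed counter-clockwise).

-252.5

Σ = (-87.5) + (-260) + (-21.5) + (-41.5) + (-94.5) = -505
Signed area = Σ/2 = -252.5 (negative ⇒ clockwise traversal).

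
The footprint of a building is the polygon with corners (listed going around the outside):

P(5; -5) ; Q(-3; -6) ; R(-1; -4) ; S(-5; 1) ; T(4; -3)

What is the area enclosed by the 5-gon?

Apply the shoelace formula: 2A = Σ (x_i·y_{i+1} − x_{i+1}·y_i), indices taken mod 5.
Σ = (-45) + (6) + (-21) + (11) + (-5) = -54
Area = |Σ|/2 = 27.

27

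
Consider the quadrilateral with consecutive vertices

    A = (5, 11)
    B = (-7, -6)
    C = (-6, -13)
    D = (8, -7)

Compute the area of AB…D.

Apply Gauss's area formula: 2A = Σ (x_i·y_{i+1} − x_{i+1}·y_i), indices taken mod 4.
Σ = (47) + (55) + (146) + (123) = 371
Area = |Σ|/2 = 185.5.

185.5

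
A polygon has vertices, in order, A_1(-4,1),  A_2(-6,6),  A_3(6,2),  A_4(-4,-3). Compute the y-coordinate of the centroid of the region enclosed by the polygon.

39/23

Apply the surveyor's formula. First the cross-terms c_i = x_i·y_{i+1} − x_{i+1}·y_i:
  -18, -48, -10, -16  ⇒  2A = -92, A = -46.
Then Σ (y_i + y_{i+1})·c_i = -468, so ȳ = -468 / (6·(-46)) = 39/23.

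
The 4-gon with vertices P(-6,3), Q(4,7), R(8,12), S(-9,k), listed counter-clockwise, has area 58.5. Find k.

The doubled signed area Σ (x_i y_{i+1} − x_{i+1} y_i) is linear in k.
With k=0 it equals 19; the coefficient of k is 14 (from the two edges through S).
So 14·k + 19 = 2·58.5 = 117 ⇒ k = 7.

7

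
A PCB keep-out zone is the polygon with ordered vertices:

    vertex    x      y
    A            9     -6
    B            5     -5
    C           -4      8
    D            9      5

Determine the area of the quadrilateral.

93

Apply the surveyor's formula: 2A = Σ (x_i·y_{i+1} − x_{i+1}·y_i), indices taken mod 4.
A→B: (9)(-5) − (5)(-6) = -15
B→C: (5)(8) − (-4)(-5) = 20
C→D: (-4)(5) − (9)(8) = -92
D→A: (9)(-6) − (9)(5) = -99
Σ = -186
Area = |Σ|/2 = 93.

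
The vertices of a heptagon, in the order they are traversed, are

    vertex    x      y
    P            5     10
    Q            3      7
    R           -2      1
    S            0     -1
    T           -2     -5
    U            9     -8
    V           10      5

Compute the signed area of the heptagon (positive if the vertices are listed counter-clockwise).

Apply the surveyor's formula: 2A = Σ (x_i·y_{i+1} − x_{i+1}·y_i), indices taken mod 7.
Σ = (5) + (17) + (2) + (-2) + (61) + (125) + (75) = 283
Signed area = Σ/2 = 141.5 (positive ⇒ counter-clockwise traversal).

141.5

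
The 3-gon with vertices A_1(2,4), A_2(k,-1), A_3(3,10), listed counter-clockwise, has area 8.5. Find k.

Write out the shoelace sum; only the two edges meeting at A_2 involve k:
2·Area = [(2·(-1) − k·4) + (k·10 − 3·(-1))] + -8
       = 6·k + -7 = 17
⇒ k = 4.

4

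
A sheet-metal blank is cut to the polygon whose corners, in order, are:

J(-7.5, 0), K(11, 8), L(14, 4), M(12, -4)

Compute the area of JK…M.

131

Σ = (-60) + (-68) + (-104) + (-30) = -262
Area = |Σ|/2 = 131.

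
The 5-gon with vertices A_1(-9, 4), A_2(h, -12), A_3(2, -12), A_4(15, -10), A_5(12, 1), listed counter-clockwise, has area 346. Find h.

-13

The doubled signed area Σ (x_i y_{i+1} − x_{i+1} y_i) is linear in h.
With h=0 it equals 484; the coefficient of h is -16 (from the two edges through A_2).
So -16·h + 484 = 2·346 = 692 ⇒ h = -13.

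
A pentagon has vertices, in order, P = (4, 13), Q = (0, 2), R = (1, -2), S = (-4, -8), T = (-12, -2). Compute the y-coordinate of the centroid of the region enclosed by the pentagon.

26/41

Apply the shoelace formula. First the cross-terms c_i = x_i·y_{i+1} − x_{i+1}·y_i:
  8, -2, -16, -88, -148  ⇒  2A = -246, A = -123.
Then Σ (y_i + y_{i+1})·c_i = -468, so ȳ = -468 / (6·(-123)) = 26/41.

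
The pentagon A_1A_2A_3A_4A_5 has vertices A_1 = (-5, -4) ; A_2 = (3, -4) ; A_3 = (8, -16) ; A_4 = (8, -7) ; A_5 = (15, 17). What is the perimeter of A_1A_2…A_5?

|A_1A_2| = √((8)² + (0)²) = √64 = 8
|A_2A_3| = √((5)² + (-12)²) = √169 = 13
|A_3A_4| = √((0)² + (9)²) = √81 = 9
|A_4A_5| = √((7)² + (24)²) = √625 = 25
|A_5A_1| = √((-20)² + (-21)²) = √841 = 29
Perimeter = 8 + 13 + 9 + 25 + 29 = 84.

84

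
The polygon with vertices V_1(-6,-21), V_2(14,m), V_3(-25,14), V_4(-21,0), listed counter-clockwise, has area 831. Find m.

23

The doubled signed area Σ (x_i y_{i+1} − x_{i+1} y_i) is linear in m.
With m=0 it equals 1225; the coefficient of m is 19 (from the two edges through V_2).
So 19·m + 1225 = 2·831 = 1662 ⇒ m = 23.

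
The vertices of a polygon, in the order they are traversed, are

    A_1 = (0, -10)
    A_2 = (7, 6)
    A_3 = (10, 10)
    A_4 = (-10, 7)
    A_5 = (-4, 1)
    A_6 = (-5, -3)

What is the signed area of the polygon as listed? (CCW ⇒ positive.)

167.5

Apply Gauss's area formula: 2A = Σ (x_i·y_{i+1} − x_{i+1}·y_i), indices taken mod 6.
Σ = (70) + (10) + (170) + (18) + (17) + (50) = 335
Signed area = Σ/2 = 167.5 (positive ⇒ counter-clockwise traversal).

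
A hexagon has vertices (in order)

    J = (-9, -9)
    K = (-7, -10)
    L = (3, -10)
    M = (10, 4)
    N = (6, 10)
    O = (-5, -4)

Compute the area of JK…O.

Cross-terms: 27, 100, 112, 76, 26, 9  ⇒  Σ = 350
Area = |Σ|/2 = 175.

175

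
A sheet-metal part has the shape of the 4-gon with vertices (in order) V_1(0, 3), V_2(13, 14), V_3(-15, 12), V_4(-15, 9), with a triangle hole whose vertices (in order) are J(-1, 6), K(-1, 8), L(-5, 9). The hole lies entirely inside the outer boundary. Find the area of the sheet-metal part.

159.5

Outer boundary:
Apply the surveyor's formula: 2A = Σ (x_i·y_{i+1} − x_{i+1}·y_i), indices taken mod 4.
Cross-terms: -39, 366, 45, -45  ⇒  Σ = 327
Area = |Σ|/2 = 163.5.
Hole:
Σ = (-2) + (31) + (-21) = 8
Area = |Σ|/2 = 4.
Net area = 163.5 − 4 = 159.5.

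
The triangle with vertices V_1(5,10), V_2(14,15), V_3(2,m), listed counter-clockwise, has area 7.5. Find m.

The doubled signed area Σ (x_i y_{i+1} − x_{i+1} y_i) is linear in m.
With m=0 it equals -75; the coefficient of m is 9 (from the two edges through V_3).
So 9·m + -75 = 2·7.5 = 15 ⇒ m = 10.

10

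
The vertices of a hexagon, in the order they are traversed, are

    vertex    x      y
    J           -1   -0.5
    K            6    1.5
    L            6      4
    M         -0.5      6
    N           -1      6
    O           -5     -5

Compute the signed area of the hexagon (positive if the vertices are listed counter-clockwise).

45

Apply the shoelace formula: 2A = Σ (x_i·y_{i+1} − x_{i+1}·y_i), indices taken mod 6.
J→K: (-1)(1.5) − (6)(-0.5) = 1.5
K→L: (6)(4) − (6)(1.5) = 15
L→M: (6)(6) − (-0.5)(4) = 38
M→N: (-0.5)(6) − (-1)(6) = 3
N→O: (-1)(-5) − (-5)(6) = 35
O→J: (-5)(-0.5) − (-1)(-5) = -2.5
Σ = 90
Signed area = Σ/2 = 45 (positive ⇒ counter-clockwise traversal).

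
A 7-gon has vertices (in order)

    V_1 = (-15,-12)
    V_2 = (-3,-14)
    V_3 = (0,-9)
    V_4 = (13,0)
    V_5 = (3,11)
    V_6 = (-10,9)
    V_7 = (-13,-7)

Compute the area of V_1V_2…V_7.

Σ = (174) + (27) + (117) + (143) + (137) + (187) + (51) = 836
Area = |Σ|/2 = 418.

418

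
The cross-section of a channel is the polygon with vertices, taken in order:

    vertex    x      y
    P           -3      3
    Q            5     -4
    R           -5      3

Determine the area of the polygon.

Apply the shoelace formula: 2A = Σ (x_i·y_{i+1} − x_{i+1}·y_i), indices taken mod 3.
P→Q: (-3)(-4) − (5)(3) = -3
Q→R: (5)(3) − (-5)(-4) = -5
R→P: (-5)(3) − (-3)(3) = -6
Σ = -14
Area = |Σ|/2 = 7.

7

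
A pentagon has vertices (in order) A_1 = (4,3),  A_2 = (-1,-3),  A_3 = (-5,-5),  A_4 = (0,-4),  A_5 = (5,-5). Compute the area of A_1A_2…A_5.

28

Apply the shoelace formula: 2A = Σ (x_i·y_{i+1} − x_{i+1}·y_i), indices taken mod 5.
Σ = (-9) + (-10) + (20) + (20) + (35) = 56
Area = |Σ|/2 = 28.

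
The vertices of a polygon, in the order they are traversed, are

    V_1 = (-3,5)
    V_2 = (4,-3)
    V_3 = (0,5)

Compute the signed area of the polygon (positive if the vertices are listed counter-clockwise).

12

Σ = (-11) + (20) + (15) = 24
Signed area = Σ/2 = 12 (positive ⇒ counter-clockwise traversal).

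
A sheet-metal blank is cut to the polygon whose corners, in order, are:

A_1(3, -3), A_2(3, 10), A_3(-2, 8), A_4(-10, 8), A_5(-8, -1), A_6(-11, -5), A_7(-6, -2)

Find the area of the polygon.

133

Apply Gauss's area formula: 2A = Σ (x_i·y_{i+1} − x_{i+1}·y_i), indices taken mod 7.
A_1→A_2: (3)(10) − (3)(-3) = 39
A_2→A_3: (3)(8) − (-2)(10) = 44
A_3→A_4: (-2)(8) − (-10)(8) = 64
A_4→A_5: (-10)(-1) − (-8)(8) = 74
A_5→A_6: (-8)(-5) − (-11)(-1) = 29
A_6→A_7: (-11)(-2) − (-6)(-5) = -8
A_7→A_1: (-6)(-3) − (3)(-2) = 24
Σ = 266
Area = |Σ|/2 = 133.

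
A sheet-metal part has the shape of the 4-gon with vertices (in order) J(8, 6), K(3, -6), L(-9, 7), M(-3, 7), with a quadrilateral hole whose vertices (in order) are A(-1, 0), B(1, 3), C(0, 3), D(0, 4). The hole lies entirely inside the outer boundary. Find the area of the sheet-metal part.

Outer boundary:
Apply Gauss's area formula: 2A = Σ (x_i·y_{i+1} − x_{i+1}·y_i), indices taken mod 4.
Σ = (-66) + (-33) + (-42) + (-74) = -215
Area = |Σ|/2 = 107.5.
Hole:
Apply Gauss's area formula: 2A = Σ (x_i·y_{i+1} − x_{i+1}·y_i), indices taken mod 4.
Σ = (-3) + (3) + (0) + (4) = 4
Area = |Σ|/2 = 2.
Net area = 107.5 − 2 = 105.5.

105.5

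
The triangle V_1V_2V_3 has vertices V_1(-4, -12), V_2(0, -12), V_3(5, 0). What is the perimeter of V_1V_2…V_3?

32

|V_1V_2| = √((4)² + (0)²) = √16 = 4
|V_2V_3| = √((5)² + (12)²) = √169 = 13
|V_3V_1| = √((-9)² + (-12)²) = √225 = 15
Perimeter = 4 + 13 + 15 = 32.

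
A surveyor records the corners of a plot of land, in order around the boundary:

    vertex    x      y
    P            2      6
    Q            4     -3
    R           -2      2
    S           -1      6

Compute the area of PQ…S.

28

Apply Gauss's area formula: 2A = Σ (x_i·y_{i+1} − x_{i+1}·y_i), indices taken mod 4.
Cross-terms: -30, 2, -10, -18  ⇒  Σ = -56
Area = |Σ|/2 = 28.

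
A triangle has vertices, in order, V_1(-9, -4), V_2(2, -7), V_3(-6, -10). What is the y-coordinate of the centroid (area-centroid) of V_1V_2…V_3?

-7

Apply the shoelace (surveyor's) formula. First the cross-terms c_i = x_i·y_{i+1} − x_{i+1}·y_i:
  71, -62, -66  ⇒  2A = -57, A = -28.5.
Then Σ (y_i + y_{i+1})·c_i = 1197, so ȳ = 1197 / (6·(-28.5)) = -7.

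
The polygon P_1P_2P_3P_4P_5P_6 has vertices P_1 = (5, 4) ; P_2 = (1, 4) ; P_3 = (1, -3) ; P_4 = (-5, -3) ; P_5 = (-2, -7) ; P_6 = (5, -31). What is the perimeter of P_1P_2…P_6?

|P_1P_2| = √((-4)² + (0)²) = √16 = 4
|P_2P_3| = √((0)² + (-7)²) = √49 = 7
|P_3P_4| = √((-6)² + (0)²) = √36 = 6
|P_4P_5| = √((3)² + (-4)²) = √25 = 5
|P_5P_6| = √((7)² + (-24)²) = √625 = 25
|P_6P_1| = √((0)² + (35)²) = √1225 = 35
Perimeter = 4 + 7 + 6 + 5 + 25 + 35 = 82.

82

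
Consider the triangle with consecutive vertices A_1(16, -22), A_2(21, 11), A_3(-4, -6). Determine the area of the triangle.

370

A_1→A_2: (16)(11) − (21)(-22) = 638
A_2→A_3: (21)(-6) − (-4)(11) = -82
A_3→A_1: (-4)(-22) − (16)(-6) = 184
Σ = 740
Area = |Σ|/2 = 370.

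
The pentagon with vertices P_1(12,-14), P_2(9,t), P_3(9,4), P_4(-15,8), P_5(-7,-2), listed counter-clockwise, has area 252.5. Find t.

The doubled signed area Σ (x_i y_{i+1} − x_{i+1} y_i) is linear in t.
With t=0 it equals 502; the coefficient of t is 3 (from the two edges through P_2).
So 3·t + 502 = 2·252.5 = 505 ⇒ t = 1.

1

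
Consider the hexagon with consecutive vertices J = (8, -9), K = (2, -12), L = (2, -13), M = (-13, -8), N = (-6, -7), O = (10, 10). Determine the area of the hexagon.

191

Apply Gauss's area formula: 2A = Σ (x_i·y_{i+1} − x_{i+1}·y_i), indices taken mod 6.
J→K: (8)(-12) − (2)(-9) = -78
K→L: (2)(-13) − (2)(-12) = -2
L→M: (2)(-8) − (-13)(-13) = -185
M→N: (-13)(-7) − (-6)(-8) = 43
N→O: (-6)(10) − (10)(-7) = 10
O→J: (10)(-9) − (8)(10) = -170
Σ = -382
Area = |Σ|/2 = 191.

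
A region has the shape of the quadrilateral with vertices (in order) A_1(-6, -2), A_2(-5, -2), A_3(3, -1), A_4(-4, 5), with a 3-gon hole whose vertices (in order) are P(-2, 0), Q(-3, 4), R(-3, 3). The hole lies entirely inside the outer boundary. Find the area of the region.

30.5

Outer boundary:
Σ = (2) + (11) + (11) + (38) = 62
Area = |Σ|/2 = 31.
Hole:
Apply the shoelace formula: 2A = Σ (x_i·y_{i+1} − x_{i+1}·y_i), indices taken mod 3.
Σ = (-8) + (3) + (6) = 1
Area = |Σ|/2 = 0.5.
Net area = 31 − 0.5 = 30.5.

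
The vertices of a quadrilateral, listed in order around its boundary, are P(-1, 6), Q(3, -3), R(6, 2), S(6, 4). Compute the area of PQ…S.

30.5

Apply the shoelace formula: 2A = Σ (x_i·y_{i+1} − x_{i+1}·y_i), indices taken mod 4.
Cross-terms: -15, 24, 12, 40  ⇒  Σ = 61
Area = |Σ|/2 = 30.5.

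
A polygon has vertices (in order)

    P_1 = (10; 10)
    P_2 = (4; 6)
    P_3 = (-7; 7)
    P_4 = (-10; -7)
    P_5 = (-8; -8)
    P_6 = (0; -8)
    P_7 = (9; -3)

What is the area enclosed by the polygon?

Cross-terms: 20, 70, 119, 24, 64, 72, 120  ⇒  Σ = 489
Area = |Σ|/2 = 244.5.

244.5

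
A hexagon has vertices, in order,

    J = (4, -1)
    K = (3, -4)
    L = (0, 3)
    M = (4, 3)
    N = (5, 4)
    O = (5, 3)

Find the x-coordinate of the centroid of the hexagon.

Apply the shoelace (surveyor's) formula. First the cross-terms c_i = x_i·y_{i+1} − x_{i+1}·y_i:
  -13, 9, -12, 1, -5, -17  ⇒  2A = -37, A = -18.5.
Then Σ (x_i + x_{i+1})·c_i = -306, so x̄ = -306 / (6·(-18.5)) = 102/37.

102/37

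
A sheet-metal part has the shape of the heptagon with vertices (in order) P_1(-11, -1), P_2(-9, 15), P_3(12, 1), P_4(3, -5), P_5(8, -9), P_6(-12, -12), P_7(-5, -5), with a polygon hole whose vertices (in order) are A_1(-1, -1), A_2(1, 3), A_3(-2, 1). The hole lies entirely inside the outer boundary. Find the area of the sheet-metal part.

Outer boundary:
Apply the shoelace formula: 2A = Σ (x_i·y_{i+1} − x_{i+1}·y_i), indices taken mod 7.
Σ = (-174) + (-189) + (-63) + (13) + (-204) + (0) + (-50) = -667
Area = |Σ|/2 = 333.5.
Hole:
Apply the surveyor's formula: 2A = Σ (x_i·y_{i+1} − x_{i+1}·y_i), indices taken mod 3.
Cross-terms: -2, 7, 3  ⇒  Σ = 8
Area = |Σ|/2 = 4.
Net area = 333.5 − 4 = 329.5.

329.5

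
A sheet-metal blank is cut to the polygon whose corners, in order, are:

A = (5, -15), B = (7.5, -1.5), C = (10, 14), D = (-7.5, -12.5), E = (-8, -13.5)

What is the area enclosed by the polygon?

196.875

Apply the shoelace formula: 2A = Σ (x_i·y_{i+1} − x_{i+1}·y_i), indices taken mod 5.
Σ = (105) + (120) + (-20) + (1.25) + (187.5) = 393.75
Area = |Σ|/2 = 196.875.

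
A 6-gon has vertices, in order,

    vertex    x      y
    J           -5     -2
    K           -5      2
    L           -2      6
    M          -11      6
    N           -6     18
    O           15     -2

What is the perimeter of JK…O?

|JK| = √((0)² + (4)²) = √16 = 4
|KL| = √((3)² + (4)²) = √25 = 5
|LM| = √((-9)² + (0)²) = √81 = 9
|MN| = √((5)² + (12)²) = √169 = 13
|NO| = √((21)² + (-20)²) = √841 = 29
|OJ| = √((-20)² + (0)²) = √400 = 20
Perimeter = 4 + 5 + 9 + 13 + 29 + 20 = 80.

80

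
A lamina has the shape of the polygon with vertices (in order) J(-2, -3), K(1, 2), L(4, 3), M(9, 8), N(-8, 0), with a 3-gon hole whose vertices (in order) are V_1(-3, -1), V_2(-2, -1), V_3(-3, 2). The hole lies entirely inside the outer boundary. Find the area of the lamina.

Outer boundary:
Apply the surveyor's formula: 2A = Σ (x_i·y_{i+1} − x_{i+1}·y_i), indices taken mod 5.
J→K: (-2)(2) − (1)(-3) = -1
K→L: (1)(3) − (4)(2) = -5
L→M: (4)(8) − (9)(3) = 5
M→N: (9)(0) − (-8)(8) = 64
N→J: (-8)(-3) − (-2)(0) = 24
Σ = 87
Area = |Σ|/2 = 43.5.
Hole:
Apply the shoelace (surveyor's) formula: 2A = Σ (x_i·y_{i+1} − x_{i+1}·y_i), indices taken mod 3.
Σ = (1) + (-7) + (9) = 3
Area = |Σ|/2 = 1.5.
Net area = 43.5 − 1.5 = 42.

42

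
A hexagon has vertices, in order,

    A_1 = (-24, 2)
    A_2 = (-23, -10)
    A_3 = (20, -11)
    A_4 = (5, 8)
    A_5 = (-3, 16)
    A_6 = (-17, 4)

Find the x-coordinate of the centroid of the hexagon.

Apply Gauss's area formula. First the cross-terms c_i = x_i·y_{i+1} − x_{i+1}·y_i:
  286, 453, 215, 104, 260, 62  ⇒  2A = 1380, A = 690.
Then Σ (x_i + x_{i+1})·c_i = -16960, so x̄ = -16960 / (6·690) = -848/207.

-848/207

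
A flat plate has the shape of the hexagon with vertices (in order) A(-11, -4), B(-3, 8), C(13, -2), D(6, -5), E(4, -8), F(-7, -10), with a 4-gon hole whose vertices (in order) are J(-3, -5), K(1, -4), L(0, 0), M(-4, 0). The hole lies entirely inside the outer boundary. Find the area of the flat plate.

210

Outer boundary:
Apply the shoelace (surveyor's) formula: 2A = Σ (x_i·y_{i+1} − x_{i+1}·y_i), indices taken mod 6.
Σ = (-100) + (-98) + (-53) + (-28) + (-96) + (-82) = -457
Area = |Σ|/2 = 228.5.
Hole:
Apply the shoelace formula: 2A = Σ (x_i·y_{i+1} − x_{i+1}·y_i), indices taken mod 4.
J→K: (-3)(-4) − (1)(-5) = 17
K→L: (1)(0) − (0)(-4) = 0
L→M: (0)(0) − (-4)(0) = 0
M→J: (-4)(-5) − (-3)(0) = 20
Σ = 37
Area = |Σ|/2 = 18.5.
Net area = 228.5 − 18.5 = 210.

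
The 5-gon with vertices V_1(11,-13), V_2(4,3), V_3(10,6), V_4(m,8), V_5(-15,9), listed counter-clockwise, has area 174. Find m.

The doubled signed area Σ (x_i y_{i+1} − x_{i+1} y_i) is linear in m.
With m=0 it equals 375; the coefficient of m is 3 (from the two edges through V_4).
So 3·m + 375 = 2·174 = 348 ⇒ m = -9.

-9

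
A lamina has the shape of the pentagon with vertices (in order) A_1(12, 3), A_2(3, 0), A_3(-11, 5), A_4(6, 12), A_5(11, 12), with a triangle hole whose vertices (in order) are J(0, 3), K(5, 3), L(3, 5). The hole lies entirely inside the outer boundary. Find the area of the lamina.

158.5

Outer boundary:
Apply Gauss's area formula: 2A = Σ (x_i·y_{i+1} − x_{i+1}·y_i), indices taken mod 5.
Cross-terms: -9, 15, -162, -60, -111  ⇒  Σ = -327
Area = |Σ|/2 = 163.5.
Hole:
J→K: (0)(3) − (5)(3) = -15
K→L: (5)(5) − (3)(3) = 16
L→J: (3)(3) − (0)(5) = 9
Σ = 10
Area = |Σ|/2 = 5.
Net area = 163.5 − 5 = 158.5.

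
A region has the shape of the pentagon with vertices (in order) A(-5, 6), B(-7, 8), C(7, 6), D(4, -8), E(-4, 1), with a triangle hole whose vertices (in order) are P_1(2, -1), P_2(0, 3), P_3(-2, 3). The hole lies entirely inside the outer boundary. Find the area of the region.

107.5

Outer boundary:
Apply Gauss's area formula: 2A = Σ (x_i·y_{i+1} − x_{i+1}·y_i), indices taken mod 5.
Cross-terms: 2, -98, -80, -28, -19  ⇒  Σ = -223
Area = |Σ|/2 = 111.5.
Hole:
Apply Gauss's area formula: 2A = Σ (x_i·y_{i+1} − x_{i+1}·y_i), indices taken mod 3.
Σ = (6) + (6) + (-4) = 8
Area = |Σ|/2 = 4.
Net area = 111.5 − 4 = 107.5.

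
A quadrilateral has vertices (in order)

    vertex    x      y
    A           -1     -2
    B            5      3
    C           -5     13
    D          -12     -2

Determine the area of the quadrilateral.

137.5

Σ = (7) + (80) + (166) + (22) = 275
Area = |Σ|/2 = 137.5.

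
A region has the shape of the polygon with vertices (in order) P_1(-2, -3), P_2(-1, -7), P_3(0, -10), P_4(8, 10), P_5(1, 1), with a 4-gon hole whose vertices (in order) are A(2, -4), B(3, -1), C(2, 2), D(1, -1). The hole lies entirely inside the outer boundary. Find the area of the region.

43

Outer boundary:
Apply the surveyor's formula: 2A = Σ (x_i·y_{i+1} − x_{i+1}·y_i), indices taken mod 5.
Cross-terms: 11, 10, 80, -2, -1  ⇒  Σ = 98
Area = |Σ|/2 = 49.
Hole:
A→B: (2)(-1) − (3)(-4) = 10
B→C: (3)(2) − (2)(-1) = 8
C→D: (2)(-1) − (1)(2) = -4
D→A: (1)(-4) − (2)(-1) = -2
Σ = 12
Area = |Σ|/2 = 6.
Net area = 49 − 6 = 43.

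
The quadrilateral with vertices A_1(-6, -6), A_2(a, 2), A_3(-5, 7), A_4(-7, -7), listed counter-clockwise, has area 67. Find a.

4

Write out the shoelace sum; only the two edges meeting at A_2 involve a:
2·Area = [((-6)·2 − a·(-6)) + (a·7 − (-5)·2)] + 84
       = 13·a + 82 = 134
⇒ a = 4.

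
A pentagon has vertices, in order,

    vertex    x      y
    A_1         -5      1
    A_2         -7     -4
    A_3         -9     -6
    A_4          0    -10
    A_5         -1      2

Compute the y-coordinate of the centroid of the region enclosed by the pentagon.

-737/183

Apply the shoelace (surveyor's) formula. First the cross-terms c_i = x_i·y_{i+1} − x_{i+1}·y_i:
  27, 6, 90, -10, 9  ⇒  2A = 122, A = 61.
Then Σ (y_i + y_{i+1})·c_i = -1474, so ȳ = -1474 / (6·61) = -737/183.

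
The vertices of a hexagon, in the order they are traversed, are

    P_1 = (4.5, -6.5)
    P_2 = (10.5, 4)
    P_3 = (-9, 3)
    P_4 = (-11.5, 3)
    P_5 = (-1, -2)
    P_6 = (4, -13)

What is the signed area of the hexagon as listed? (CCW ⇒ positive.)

120.375

Apply the shoelace formula: 2A = Σ (x_i·y_{i+1} − x_{i+1}·y_i), indices taken mod 6.
Cross-terms: 86.25, 67.5, 7.5, 26, 21, 32.5  ⇒  Σ = 240.75
Signed area = Σ/2 = 120.375 (positive ⇒ counter-clockwise traversal).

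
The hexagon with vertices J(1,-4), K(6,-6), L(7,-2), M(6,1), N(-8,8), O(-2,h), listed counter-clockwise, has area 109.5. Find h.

Write out the shoelace sum; only the two edges meeting at O involve h:
2·Area = [((-8)·h − (-2)·8) + ((-2)·(-4) − 1·h)] + 123
       = -9·h + 147 = 219
⇒ h = -8.

-8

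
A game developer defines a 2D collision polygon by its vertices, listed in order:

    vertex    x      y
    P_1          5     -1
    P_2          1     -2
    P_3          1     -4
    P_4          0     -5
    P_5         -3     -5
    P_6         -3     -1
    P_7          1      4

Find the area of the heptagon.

Apply the shoelace (surveyor's) formula: 2A = Σ (x_i·y_{i+1} − x_{i+1}·y_i), indices taken mod 7.
Cross-terms: -9, -2, -5, -15, -12, -11, -21  ⇒  Σ = -75
Area = |Σ|/2 = 37.5.

37.5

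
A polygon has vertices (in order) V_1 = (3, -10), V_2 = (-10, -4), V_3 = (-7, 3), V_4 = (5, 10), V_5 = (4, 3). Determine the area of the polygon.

Apply Gauss's area formula: 2A = Σ (x_i·y_{i+1} − x_{i+1}·y_i), indices taken mod 5.
Σ = (-112) + (-58) + (-85) + (-25) + (-49) = -329
Area = |Σ|/2 = 164.5.

164.5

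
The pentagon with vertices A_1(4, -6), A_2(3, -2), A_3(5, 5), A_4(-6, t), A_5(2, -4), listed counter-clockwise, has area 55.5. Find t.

6

Write out the shoelace sum; only the two edges meeting at A_4 involve t:
2·Area = [(5·t − (-6)·5) + ((-6)·(-4) − 2·t)] + 39
       = 3·t + 93 = 111
⇒ t = 6.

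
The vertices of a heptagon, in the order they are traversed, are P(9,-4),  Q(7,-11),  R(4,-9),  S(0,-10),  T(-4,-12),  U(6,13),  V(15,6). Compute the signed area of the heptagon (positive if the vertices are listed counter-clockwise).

-211.5

Apply the shoelace formula: 2A = Σ (x_i·y_{i+1} − x_{i+1}·y_i), indices taken mod 7.
Σ = (-71) + (-19) + (-40) + (-40) + (20) + (-159) + (-114) = -423
Signed area = Σ/2 = -211.5 (negative ⇒ clockwise traversal).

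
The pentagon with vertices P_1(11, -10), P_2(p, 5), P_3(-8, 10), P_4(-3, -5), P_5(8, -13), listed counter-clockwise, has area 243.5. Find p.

Write out the shoelace sum; only the two edges meeting at P_2 involve p:
2·Area = [(11·5 − p·(-10)) + (p·10 − (-8)·5)] + 212
       = 20·p + 307 = 487
⇒ p = 9.

9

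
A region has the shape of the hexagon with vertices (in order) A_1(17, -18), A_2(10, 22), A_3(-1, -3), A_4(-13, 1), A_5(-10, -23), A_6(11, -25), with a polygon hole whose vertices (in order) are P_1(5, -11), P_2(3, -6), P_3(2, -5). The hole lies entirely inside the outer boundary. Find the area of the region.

771

Outer boundary:
Apply the shoelace (surveyor's) formula: 2A = Σ (x_i·y_{i+1} − x_{i+1}·y_i), indices taken mod 6.
Cross-terms: 554, -8, -40, 309, 503, 227  ⇒  Σ = 1545
Area = |Σ|/2 = 772.5.
Hole:
Apply the shoelace formula: 2A = Σ (x_i·y_{i+1} − x_{i+1}·y_i), indices taken mod 3.
P_1→P_2: (5)(-6) − (3)(-11) = 3
P_2→P_3: (3)(-5) − (2)(-6) = -3
P_3→P_1: (2)(-11) − (5)(-5) = 3
Σ = 3
Area = |Σ|/2 = 1.5.
Net area = 772.5 − 1.5 = 771.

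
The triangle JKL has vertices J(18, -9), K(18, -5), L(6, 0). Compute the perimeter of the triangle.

|JK| = √((0)² + (4)²) = √16 = 4
|KL| = √((-12)² + (5)²) = √169 = 13
|LJ| = √((12)² + (-9)²) = √225 = 15
Perimeter = 4 + 13 + 15 = 32.

32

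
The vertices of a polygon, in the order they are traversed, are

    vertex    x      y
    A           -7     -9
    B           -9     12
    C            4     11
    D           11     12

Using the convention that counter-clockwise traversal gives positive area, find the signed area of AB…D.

-200

Apply the shoelace (surveyor's) formula: 2A = Σ (x_i·y_{i+1} − x_{i+1}·y_i), indices taken mod 4.
Cross-terms: -165, -147, -73, -15  ⇒  Σ = -400
Signed area = Σ/2 = -200 (negative ⇒ clockwise traversal).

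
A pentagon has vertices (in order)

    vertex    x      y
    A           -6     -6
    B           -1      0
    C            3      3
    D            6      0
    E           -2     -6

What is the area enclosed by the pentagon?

43.5

Apply Gauss's area formula: 2A = Σ (x_i·y_{i+1} − x_{i+1}·y_i), indices taken mod 5.
Cross-terms: -6, -3, -18, -36, -24  ⇒  Σ = -87
Area = |Σ|/2 = 43.5.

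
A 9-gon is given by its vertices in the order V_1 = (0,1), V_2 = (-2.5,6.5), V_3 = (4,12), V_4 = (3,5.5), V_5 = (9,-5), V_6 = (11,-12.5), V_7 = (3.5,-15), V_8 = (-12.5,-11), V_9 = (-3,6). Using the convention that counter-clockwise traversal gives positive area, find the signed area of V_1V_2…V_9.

-323.875

Cross-terms: 2.5, -56, -14, -64.5, -57.5, -121.25, -226, -108, -3  ⇒  Σ = -647.75
Signed area = Σ/2 = -323.875 (negative ⇒ clockwise traversal).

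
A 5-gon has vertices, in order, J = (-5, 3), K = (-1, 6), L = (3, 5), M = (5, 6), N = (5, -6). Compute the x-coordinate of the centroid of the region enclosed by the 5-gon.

15/11

Apply the shoelace (surveyor's) formula. First the cross-terms c_i = x_i·y_{i+1} − x_{i+1}·y_i:
  -27, -23, -7, -60, -15  ⇒  2A = -132, A = -66.
Then Σ (x_i + x_{i+1})·c_i = -540, so x̄ = -540 / (6·(-66)) = 15/11.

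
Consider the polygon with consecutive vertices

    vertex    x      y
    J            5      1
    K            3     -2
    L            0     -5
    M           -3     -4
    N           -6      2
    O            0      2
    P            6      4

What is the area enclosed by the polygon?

J→K: (5)(-2) − (3)(1) = -13
K→L: (3)(-5) − (0)(-2) = -15
L→M: (0)(-4) − (-3)(-5) = -15
M→N: (-3)(2) − (-6)(-4) = -30
N→O: (-6)(2) − (0)(2) = -12
O→P: (0)(4) − (6)(2) = -12
P→J: (6)(1) − (5)(4) = -14
Σ = -111
Area = |Σ|/2 = 55.5.

55.5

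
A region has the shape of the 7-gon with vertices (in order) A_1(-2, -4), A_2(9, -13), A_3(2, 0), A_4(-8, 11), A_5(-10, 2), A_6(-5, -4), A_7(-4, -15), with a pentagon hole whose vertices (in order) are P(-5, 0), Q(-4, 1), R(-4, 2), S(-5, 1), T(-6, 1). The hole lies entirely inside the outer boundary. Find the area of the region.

148

Outer boundary:
Apply the surveyor's formula: 2A = Σ (x_i·y_{i+1} − x_{i+1}·y_i), indices taken mod 7.
Cross-terms: 62, 26, 22, 94, 50, 59, -14  ⇒  Σ = 299
Area = |Σ|/2 = 149.5.
Hole:
Cross-terms: -5, -4, 6, 1, 5  ⇒  Σ = 3
Area = |Σ|/2 = 1.5.
Net area = 149.5 − 1.5 = 148.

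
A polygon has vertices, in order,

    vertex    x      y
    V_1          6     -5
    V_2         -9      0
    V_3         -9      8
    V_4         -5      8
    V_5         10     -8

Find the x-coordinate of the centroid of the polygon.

Apply the surveyor's formula. First the cross-terms c_i = x_i·y_{i+1} − x_{i+1}·y_i:
  -45, -72, -32, -40, -2  ⇒  2A = -191, A = -95.5.
Then Σ (x_i + x_{i+1})·c_i = 1647, so x̄ = 1647 / (6·(-95.5)) = -549/191.

-549/191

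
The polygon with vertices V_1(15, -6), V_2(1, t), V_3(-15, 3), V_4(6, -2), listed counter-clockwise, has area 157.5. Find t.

Write out the shoelace sum; only the two edges meeting at V_2 involve t:
2·Area = [(15·t − 1·(-6)) + (1·3 − (-15)·t)] + 6
       = 30·t + 15 = 315
⇒ t = 10.

10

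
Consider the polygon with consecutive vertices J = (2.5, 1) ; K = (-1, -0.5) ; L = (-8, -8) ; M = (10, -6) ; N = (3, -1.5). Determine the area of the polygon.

Apply the surveyor's formula: 2A = Σ (x_i·y_{i+1} − x_{i+1}·y_i), indices taken mod 5.
Σ = (-0.25) + (4) + (128) + (3) + (6.75) = 141.5
Area = |Σ|/2 = 70.75.

70.75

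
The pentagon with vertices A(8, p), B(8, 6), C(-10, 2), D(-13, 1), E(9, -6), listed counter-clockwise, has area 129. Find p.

Write out the shoelace sum; only the two edges meeting at A involve p:
2·Area = [(9·p − 8·(-6)) + (8·6 − 8·p)] + 161
       = 1·p + 257 = 258
⇒ p = 1.

1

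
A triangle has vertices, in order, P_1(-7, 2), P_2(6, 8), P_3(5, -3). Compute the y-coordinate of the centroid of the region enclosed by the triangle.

7/3

Apply the surveyor's formula. First the cross-terms c_i = x_i·y_{i+1} − x_{i+1}·y_i:
  -68, -58, -11  ⇒  2A = -137, A = -68.5.
Then Σ (y_i + y_{i+1})·c_i = -959, so ȳ = -959 / (6·(-68.5)) = 7/3.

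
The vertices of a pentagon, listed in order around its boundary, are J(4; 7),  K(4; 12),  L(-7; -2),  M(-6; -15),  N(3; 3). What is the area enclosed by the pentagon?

112.5

Apply the shoelace formula: 2A = Σ (x_i·y_{i+1} − x_{i+1}·y_i), indices taken mod 5.
J→K: (4)(12) − (4)(7) = 20
K→L: (4)(-2) − (-7)(12) = 76
L→M: (-7)(-15) − (-6)(-2) = 93
M→N: (-6)(3) − (3)(-15) = 27
N→J: (3)(7) − (4)(3) = 9
Σ = 225
Area = |Σ|/2 = 112.5.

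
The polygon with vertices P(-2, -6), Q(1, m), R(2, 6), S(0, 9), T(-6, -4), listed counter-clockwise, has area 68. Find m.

Write out the shoelace sum; only the two edges meeting at Q involve m:
2·Area = [((-2)·m − 1·(-6)) + (1·6 − 2·m)] + 100
       = -4·m + 112 = 136
⇒ m = -6.

-6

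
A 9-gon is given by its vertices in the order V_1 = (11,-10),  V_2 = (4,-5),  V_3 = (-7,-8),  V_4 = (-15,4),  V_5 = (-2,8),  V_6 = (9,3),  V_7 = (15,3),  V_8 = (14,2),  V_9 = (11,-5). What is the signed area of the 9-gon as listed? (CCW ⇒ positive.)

Apply Gauss's area formula: 2A = Σ (x_i·y_{i+1} − x_{i+1}·y_i), indices taken mod 9.
V_1→V_2: (11)(-5) − (4)(-10) = -15
V_2→V_3: (4)(-8) − (-7)(-5) = -67
V_3→V_4: (-7)(4) − (-15)(-8) = -148
V_4→V_5: (-15)(8) − (-2)(4) = -112
V_5→V_6: (-2)(3) − (9)(8) = -78
V_6→V_7: (9)(3) − (15)(3) = -18
V_7→V_8: (15)(2) − (14)(3) = -12
V_8→V_9: (14)(-5) − (11)(2) = -92
V_9→V_1: (11)(-10) − (11)(-5) = -55
Σ = -597
Signed area = Σ/2 = -298.5 (negative ⇒ clockwise traversal).

-298.5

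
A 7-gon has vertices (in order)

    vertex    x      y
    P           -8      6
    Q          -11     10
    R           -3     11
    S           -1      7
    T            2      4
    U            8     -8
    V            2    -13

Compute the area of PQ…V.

Apply the shoelace (surveyor's) formula: 2A = Σ (x_i·y_{i+1} − x_{i+1}·y_i), indices taken mod 7.
Cross-terms: -14, -91, -10, -18, -48, -88, -92  ⇒  Σ = -361
Area = |Σ|/2 = 180.5.

180.5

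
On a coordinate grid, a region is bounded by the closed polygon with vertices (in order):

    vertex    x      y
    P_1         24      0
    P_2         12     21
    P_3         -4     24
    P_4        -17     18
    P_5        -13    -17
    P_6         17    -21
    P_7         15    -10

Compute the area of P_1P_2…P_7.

1341

Apply the shoelace (surveyor's) formula: 2A = Σ (x_i·y_{i+1} − x_{i+1}·y_i), indices taken mod 7.
Σ = (504) + (372) + (336) + (523) + (562) + (145) + (240) = 2682
Area = |Σ|/2 = 1341.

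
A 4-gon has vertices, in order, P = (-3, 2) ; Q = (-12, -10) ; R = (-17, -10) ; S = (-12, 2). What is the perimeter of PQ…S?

42

|PQ| = √((-9)² + (-12)²) = √225 = 15
|QR| = √((-5)² + (0)²) = √25 = 5
|RS| = √((5)² + (12)²) = √169 = 13
|SP| = √((9)² + (0)²) = √81 = 9
Perimeter = 15 + 5 + 13 + 9 = 42.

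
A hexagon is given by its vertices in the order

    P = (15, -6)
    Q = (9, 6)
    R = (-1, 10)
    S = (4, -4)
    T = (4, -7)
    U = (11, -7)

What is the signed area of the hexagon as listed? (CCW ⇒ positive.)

Σ = (144) + (96) + (-36) + (-12) + (49) + (39) = 280
Signed area = Σ/2 = 140 (positive ⇒ counter-clockwise traversal).

140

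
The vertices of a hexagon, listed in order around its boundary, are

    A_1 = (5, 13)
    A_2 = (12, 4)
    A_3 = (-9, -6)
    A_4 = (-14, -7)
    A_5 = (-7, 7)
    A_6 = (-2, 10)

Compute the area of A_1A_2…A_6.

Σ = (-136) + (-36) + (-21) + (-147) + (-56) + (-76) = -472
Area = |Σ|/2 = 236.

236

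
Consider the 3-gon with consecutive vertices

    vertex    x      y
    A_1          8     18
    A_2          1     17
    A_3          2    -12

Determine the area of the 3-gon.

A_1→A_2: (8)(17) − (1)(18) = 118
A_2→A_3: (1)(-12) − (2)(17) = -46
A_3→A_1: (2)(18) − (8)(-12) = 132
Σ = 204
Area = |Σ|/2 = 102.

102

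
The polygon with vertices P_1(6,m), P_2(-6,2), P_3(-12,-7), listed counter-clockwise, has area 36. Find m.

8

The doubled signed area Σ (x_i y_{i+1} − x_{i+1} y_i) is linear in m.
With m=0 it equals 120; the coefficient of m is -6 (from the two edges through P_1).
So -6·m + 120 = 2·36 = 72 ⇒ m = 8.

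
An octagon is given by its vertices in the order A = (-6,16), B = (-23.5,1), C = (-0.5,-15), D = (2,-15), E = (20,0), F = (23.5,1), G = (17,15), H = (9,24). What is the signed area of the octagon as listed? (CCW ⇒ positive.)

988.5

Apply the shoelace formula: 2A = Σ (x_i·y_{i+1} − x_{i+1}·y_i), indices taken mod 8.
Cross-terms: 370, 353, 37.5, 300, 20, 335.5, 273, 288  ⇒  Σ = 1977
Signed area = Σ/2 = 988.5 (positive ⇒ counter-clockwise traversal).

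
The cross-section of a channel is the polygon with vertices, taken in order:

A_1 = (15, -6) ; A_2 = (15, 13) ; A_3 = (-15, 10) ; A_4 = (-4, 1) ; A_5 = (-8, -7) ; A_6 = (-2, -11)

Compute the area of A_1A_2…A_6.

Apply the shoelace formula: 2A = Σ (x_i·y_{i+1} − x_{i+1}·y_i), indices taken mod 6.
Cross-terms: 285, 345, 25, 36, 74, 177  ⇒  Σ = 942
Area = |Σ|/2 = 471.

471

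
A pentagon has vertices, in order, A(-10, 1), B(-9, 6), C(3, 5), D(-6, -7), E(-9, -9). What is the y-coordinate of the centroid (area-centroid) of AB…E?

Apply the shoelace formula. First the cross-terms c_i = x_i·y_{i+1} − x_{i+1}·y_i:
  -51, -63, 9, -9, -99  ⇒  2A = -213, A = -106.5.
Then Σ (y_i + y_{i+1})·c_i = -132, so ȳ = -132 / (6·(-106.5)) = 44/213.

44/213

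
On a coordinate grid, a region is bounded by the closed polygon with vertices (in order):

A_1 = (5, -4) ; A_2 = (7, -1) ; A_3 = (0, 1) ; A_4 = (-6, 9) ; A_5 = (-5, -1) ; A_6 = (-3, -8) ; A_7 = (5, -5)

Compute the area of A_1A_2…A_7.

Apply the surveyor's formula: 2A = Σ (x_i·y_{i+1} − x_{i+1}·y_i), indices taken mod 7.
Σ = (23) + (7) + (6) + (51) + (37) + (55) + (5) = 184
Area = |Σ|/2 = 92.

92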